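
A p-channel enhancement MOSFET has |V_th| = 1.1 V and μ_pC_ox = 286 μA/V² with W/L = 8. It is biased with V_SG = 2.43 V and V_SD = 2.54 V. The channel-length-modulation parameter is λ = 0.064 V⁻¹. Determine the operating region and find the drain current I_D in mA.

k_p = μ_pC_ox · (W/L) = 2.288 mA/V².
V_ov = V_SG − |V_th| = 2.43 − 1.1 = 1.33 V.
Since V_SD = 2.54 V ≥ V_ov = 1.33 V, the device is in saturation.
I_D = ½ k_p V_ov² (1 + λ V_SD) = 0.5 × 2.288 × 1.33² × (1 + 0.064 × 2.54) = 2.35 mA.

Saturation; I_D = 2.35 mA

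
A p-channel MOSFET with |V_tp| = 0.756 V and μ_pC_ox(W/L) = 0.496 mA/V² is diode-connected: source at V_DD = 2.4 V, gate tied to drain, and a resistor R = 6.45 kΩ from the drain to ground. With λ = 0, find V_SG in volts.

V_SG = 1.50 V

With gate tied to drain, V_SG = V_SD ≥ V_SG − |V_tp|, so the device is in saturation.
KCL at the drain: ½ k_p (V_SG − |V_tp|)² = (V_DD − V_SG)/R.
Let x = V_SG − 0.756. Then 1.6 x² + x − 1.644 = 0, giving x = 0.748 V (positive root), so V_SG = 1.5 V.
I_D = (V_DD − V_SG)/R = (2.4 − 1.5) / 6.45 = 0.139 mA.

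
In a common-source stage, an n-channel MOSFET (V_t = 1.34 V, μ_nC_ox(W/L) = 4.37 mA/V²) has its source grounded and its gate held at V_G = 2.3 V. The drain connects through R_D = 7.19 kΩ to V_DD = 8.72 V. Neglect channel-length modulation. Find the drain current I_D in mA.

I_D = 1.17 mA

V_GS = V_G = 2.3 V, so V_ov = 2.3 − 1.34 = 0.96 V.
Assume saturation: I_D = ½ k_n V_ov² = 0.5 × 4.37 × 0.96² = 2.01 mA, giving V_DS = V_DD − I_D R_D = 8.72 − 2.01 × 7.19 = -5.76 V.
But -5.76 V < V_ov = 0.96 V, so the device is actually in triode.
In triode I_D = k_n[V_ov V_DS − ½ V_DS²] and I_D = (V_DD − V_DS)/R_D. Equating: 15.7 V_DS² − 31.16 V_DS + 8.72 = 0, giving V_DS = 0.337 V (the root below V_ov).
I_D = (8.72 − 0.337) / 7.19 = 1.17 mA.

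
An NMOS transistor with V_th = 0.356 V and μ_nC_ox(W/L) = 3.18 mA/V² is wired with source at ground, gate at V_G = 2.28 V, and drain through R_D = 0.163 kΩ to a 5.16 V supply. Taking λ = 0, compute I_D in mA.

V_GS = V_G = 2.28 V, so V_ov = 2.28 − 0.356 = 1.92 V.
Assume saturation: I_D = ½ k_n V_ov² = 0.5 × 3.18 × 1.92² = 5.89 mA, giving V_DS = V_DD − I_D R_D = 5.16 − 5.89 × 0.163 = 4.2 V.
V_DS = 4.2 V ≥ V_ov = 1.92 V, confirming saturation.

I_D = 5.89 mA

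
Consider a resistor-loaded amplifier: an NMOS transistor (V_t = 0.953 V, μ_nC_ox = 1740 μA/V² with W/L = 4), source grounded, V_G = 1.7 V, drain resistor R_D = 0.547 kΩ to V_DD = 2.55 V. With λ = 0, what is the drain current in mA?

V_GS = V_G = 1.7 V, so V_ov = 1.7 − 0.953 = 0.747 V.
k_n = μ_nC_ox · (W/L) = 6.96 mA/V².
Assume saturation: I_D = ½ k_n V_ov² = 0.5 × 6.96 × 0.747² = 1.94 mA, giving V_DS = V_DD − I_D R_D = 2.55 − 1.94 × 0.547 = 1.49 V.
V_DS = 1.49 V ≥ V_ov = 0.747 V, confirming saturation.

I_D = 1.94 mA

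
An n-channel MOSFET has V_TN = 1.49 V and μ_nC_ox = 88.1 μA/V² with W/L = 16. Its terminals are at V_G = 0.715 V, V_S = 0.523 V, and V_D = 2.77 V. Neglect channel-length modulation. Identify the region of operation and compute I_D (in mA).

V_GS = V_G − V_S = 0.715 − 0.523 = 0.192 V; V_DS = V_D − V_S = 2.77 − 0.523 = 2.25 V.
V_GS = 0.192 V < V_TN = 1.49 V, so the transistor is in cutoff.

Cutoff; I_D = 0 mA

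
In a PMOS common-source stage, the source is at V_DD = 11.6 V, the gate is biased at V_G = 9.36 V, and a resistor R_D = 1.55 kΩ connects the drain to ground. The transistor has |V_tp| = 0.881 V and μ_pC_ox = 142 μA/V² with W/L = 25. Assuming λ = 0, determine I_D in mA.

V_SG = V_DD − V_G = 11.6 − 9.36 = 2.24 V, so V_ov = 2.24 − 0.881 = 1.36 V.
k_p = μ_pC_ox · (W/L) = 3.55 mA/V².
Assume saturation: I_D = ½ k_p V_ov² = 0.5 × 3.55 × 1.36² = 3.28 mA, giving V_SD = V_DD − I_D R_D = 11.6 − 3.28 × 1.55 = 6.52 V.
V_SD = 6.52 V ≥ V_ov = 1.36 V, confirming saturation.

I_D = 3.28 mA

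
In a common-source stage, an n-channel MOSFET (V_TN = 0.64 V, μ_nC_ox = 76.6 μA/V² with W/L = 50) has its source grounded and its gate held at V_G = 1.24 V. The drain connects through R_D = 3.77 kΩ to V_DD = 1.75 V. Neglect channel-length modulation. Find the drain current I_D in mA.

V_GS = V_G = 1.24 V, so V_ov = 1.24 − 0.64 = 0.6 V.
k_n = μ_nC_ox · (W/L) = 3.83 mA/V².
Assume saturation: I_D = ½ k_n V_ov² = 0.5 × 3.83 × 0.6² = 0.689 mA, giving V_DS = V_DD − I_D R_D = 1.75 − 0.689 × 3.77 = -0.849 V.
But -0.849 V < V_ov = 0.6 V, so the device is actually in triode.
In triode I_D = k_n[V_ov V_DS − ½ V_DS²] and I_D = (V_DD − V_DS)/R_D. Equating: 7.22 V_DS² − 9.663 V_DS + 1.75 = 0, giving V_DS = 0.216 V (the root below V_ov).
I_D = (1.75 − 0.216) / 3.77 = 0.407 mA.

I_D = 0.407 mA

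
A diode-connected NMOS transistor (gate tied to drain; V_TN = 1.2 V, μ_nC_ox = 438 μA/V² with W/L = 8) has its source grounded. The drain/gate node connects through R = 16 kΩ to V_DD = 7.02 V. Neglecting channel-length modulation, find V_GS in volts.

With gate tied to drain, V_GS = V_DS ≥ V_GS − V_TN, so the device is in saturation.
k_n = μ_nC_ox · (W/L) = 3.504 mA/V².
KCL at the drain: ½ k_n (V_GS − V_TN)² = (V_DD − V_GS)/R.
Let x = V_GS − 1.2. Then 28 x² + x − 5.82 = 0, giving x = 0.438 V (positive root), so V_GS = 1.64 V.
I_D = (V_DD − V_GS)/R = (7.02 − 1.64) / 16 = 0.336 mA.

V_GS = 1.64 V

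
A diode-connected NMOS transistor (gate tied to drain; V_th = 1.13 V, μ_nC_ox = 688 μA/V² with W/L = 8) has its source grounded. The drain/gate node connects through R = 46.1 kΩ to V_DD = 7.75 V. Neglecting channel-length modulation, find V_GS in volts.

V_GS = 1.35 V

With gate tied to drain, V_GS = V_DS ≥ V_GS − V_th, so the device is in saturation.
k_n = μ_nC_ox · (W/L) = 5.504 mA/V².
KCL at the drain: ½ k_n (V_GS − V_th)² = (V_DD − V_GS)/R.
Let x = V_GS − 1.13. Then 127 x² + x − 6.62 = 0, giving x = 0.225 V (positive root), so V_GS = 1.35 V.
I_D = (V_DD − V_GS)/R = (7.75 − 1.35) / 46.1 = 0.139 mA.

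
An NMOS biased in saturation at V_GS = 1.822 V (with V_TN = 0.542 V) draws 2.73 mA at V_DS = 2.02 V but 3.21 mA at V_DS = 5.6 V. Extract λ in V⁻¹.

With V_GS fixed, I_D ∝ (1 + λ V_DS) in saturation, so I_D2/I_D1 = (1 + λ V_DS2)/(1 + λ V_DS1).
3.21/2.73 = 1.176 = (1 + 5.6 λ)/(1 + 2.02 λ).
Solving: λ (I_D1 V_DS2 − I_D2 V_DS1) = I_D2 − I_D1, so λ = (3.21 − 2.73) / (2.73 × 5.6 − 3.21 × 2.02) = 0.48 / 8.8 = 0.0545 V⁻¹.

λ = 0.0545 V⁻¹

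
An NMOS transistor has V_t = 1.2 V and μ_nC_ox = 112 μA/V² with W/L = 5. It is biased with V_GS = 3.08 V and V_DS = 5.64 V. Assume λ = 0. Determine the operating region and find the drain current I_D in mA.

k_n = μ_nC_ox · (W/L) = 0.56 mA/V².
V_ov = V_GS − V_t = 3.08 − 1.2 = 1.88 V.
Since V_DS = 5.64 V ≥ V_ov = 1.88 V, the device is in saturation.
I_D = ½ k_n V_ov² = 0.5 × 0.56 × 1.88² = 0.99 mA.

Saturation; I_D = 0.990 mA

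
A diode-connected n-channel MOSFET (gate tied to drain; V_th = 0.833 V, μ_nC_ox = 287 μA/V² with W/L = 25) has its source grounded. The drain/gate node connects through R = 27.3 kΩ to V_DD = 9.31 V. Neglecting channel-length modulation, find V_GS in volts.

V_GS = 1.12 V

With gate tied to drain, V_GS = V_DS ≥ V_GS − V_th, so the device is in saturation.
k_n = μ_nC_ox · (W/L) = 7.175 mA/V².
KCL at the drain: ½ k_n (V_GS − V_th)² = (V_DD − V_GS)/R.
Let x = V_GS − 0.833. Then 97.9 x² + x − 8.477 = 0, giving x = 0.289 V (positive root), so V_GS = 1.12 V.
I_D = (V_DD − V_GS)/R = (9.31 − 1.12) / 27.3 = 0.3 mA.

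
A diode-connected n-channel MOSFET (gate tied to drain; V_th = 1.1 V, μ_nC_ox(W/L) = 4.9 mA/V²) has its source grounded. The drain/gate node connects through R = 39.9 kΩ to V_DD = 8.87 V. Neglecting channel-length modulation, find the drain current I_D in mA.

I_D = 0.188 mA

With gate tied to drain, V_GS = V_DS ≥ V_GS − V_th, so the device is in saturation.
KCL at the drain: ½ k_n (V_GS − V_th)² = (V_DD − V_GS)/R.
Let x = V_GS − 1.1. Then 97.8 x² + x − 7.77 = 0, giving x = 0.277 V (positive root), so V_GS = 1.38 V.
I_D = (V_DD − V_GS)/R = (8.87 − 1.38) / 39.9 = 0.188 mA.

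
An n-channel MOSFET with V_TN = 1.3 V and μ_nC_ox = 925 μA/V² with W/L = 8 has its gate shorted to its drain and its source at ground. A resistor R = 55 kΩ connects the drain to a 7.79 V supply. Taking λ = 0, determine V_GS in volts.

With gate tied to drain, V_GS = V_DS ≥ V_GS − V_TN, so the device is in saturation.
k_n = μ_nC_ox · (W/L) = 7.4 mA/V².
KCL at the drain: ½ k_n (V_GS − V_TN)² = (V_DD − V_GS)/R.
Let x = V_GS − 1.3. Then 204 x² + x − 6.49 = 0, giving x = 0.176 V (positive root), so V_GS = 1.48 V.
I_D = (V_DD − V_GS)/R = (7.79 − 1.48) / 55 = 0.115 mA.

V_GS = 1.48 V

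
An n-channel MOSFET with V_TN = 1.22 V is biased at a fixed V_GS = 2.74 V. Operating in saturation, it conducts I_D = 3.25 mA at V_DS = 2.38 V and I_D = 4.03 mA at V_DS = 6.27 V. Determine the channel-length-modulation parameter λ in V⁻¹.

With V_GS fixed, I_D ∝ (1 + λ V_DS) in saturation, so I_D2/I_D1 = (1 + λ V_DS2)/(1 + λ V_DS1).
4.03/3.25 = 1.24 = (1 + 6.27 λ)/(1 + 2.38 λ).
Solving: λ (I_D1 V_DS2 − I_D2 V_DS1) = I_D2 − I_D1, so λ = (4.03 − 3.25) / (3.25 × 6.27 − 4.03 × 2.38) = 0.78 / 10.8 = 0.0723 V⁻¹.

λ = 0.0723 V⁻¹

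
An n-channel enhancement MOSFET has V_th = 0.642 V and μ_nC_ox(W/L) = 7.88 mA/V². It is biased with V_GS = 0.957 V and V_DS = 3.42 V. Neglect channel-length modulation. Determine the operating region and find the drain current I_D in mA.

Saturation; I_D = 0.391 mA

V_ov = V_GS − V_th = 0.957 − 0.642 = 0.315 V.
Since V_DS = 3.42 V ≥ V_ov = 0.315 V, the device is in saturation.
I_D = ½ k_n V_ov² = 0.5 × 7.88 × 0.315² = 0.391 mA.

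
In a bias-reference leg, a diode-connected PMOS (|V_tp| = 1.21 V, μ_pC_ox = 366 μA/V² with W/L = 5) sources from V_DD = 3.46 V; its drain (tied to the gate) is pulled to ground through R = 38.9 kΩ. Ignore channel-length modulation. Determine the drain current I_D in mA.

With gate tied to drain, V_SG = V_SD ≥ V_SG − |V_tp|, so the device is in saturation.
k_p = μ_pC_ox · (W/L) = 1.83 mA/V².
KCL at the drain: ½ k_p (V_SG − |V_tp|)² = (V_DD − V_SG)/R.
Let x = V_SG − 1.21. Then 35.6 x² + x − 2.25 = 0, giving x = 0.238 V (positive root), so V_SG = 1.45 V.
I_D = (V_DD − V_SG)/R = (3.46 − 1.45) / 38.9 = 0.0517 mA.

I_D = 0.0517 mA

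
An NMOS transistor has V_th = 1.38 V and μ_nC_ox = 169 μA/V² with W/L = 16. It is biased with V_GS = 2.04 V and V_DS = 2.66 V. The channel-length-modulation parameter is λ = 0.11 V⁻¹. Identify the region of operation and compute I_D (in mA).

k_n = μ_nC_ox · (W/L) = 2.704 mA/V².
V_ov = V_GS − V_th = 2.04 − 1.38 = 0.66 V.
Since V_DS = 2.66 V ≥ V_ov = 0.66 V, the device is in saturation.
I_D = ½ k_n V_ov² (1 + λ V_DS) = 0.5 × 2.704 × 0.66² × (1 + 0.11 × 2.66) = 0.761 mA.

Saturation; I_D = 0.761 mA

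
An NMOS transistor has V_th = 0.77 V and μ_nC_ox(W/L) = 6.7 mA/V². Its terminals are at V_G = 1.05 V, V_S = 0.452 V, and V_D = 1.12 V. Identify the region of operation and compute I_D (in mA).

V_GS = V_G − V_S = 1.05 − 0.452 = 0.598 V; V_DS = V_D − V_S = 1.12 − 0.452 = 0.668 V.
V_GS = 0.598 V < V_th = 0.77 V, so the transistor is in cutoff.

Cutoff; I_D = 0 mA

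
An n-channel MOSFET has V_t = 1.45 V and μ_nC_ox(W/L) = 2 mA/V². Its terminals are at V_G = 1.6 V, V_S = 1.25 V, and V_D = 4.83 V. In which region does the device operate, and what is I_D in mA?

Cutoff; I_D = 0 mA

V_GS = V_G − V_S = 1.6 − 1.25 = 0.35 V; V_DS = V_D − V_S = 4.83 − 1.25 = 3.58 V.
V_GS = 0.35 V < V_t = 1.45 V, so the transistor is in cutoff.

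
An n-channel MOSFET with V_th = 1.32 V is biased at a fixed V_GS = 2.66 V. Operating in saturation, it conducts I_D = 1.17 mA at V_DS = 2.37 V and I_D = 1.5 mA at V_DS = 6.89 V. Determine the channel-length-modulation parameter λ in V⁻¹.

λ = 0.0732 V⁻¹

With V_GS fixed, I_D ∝ (1 + λ V_DS) in saturation, so I_D2/I_D1 = (1 + λ V_DS2)/(1 + λ V_DS1).
1.5/1.17 = 1.282 = (1 + 6.89 λ)/(1 + 2.37 λ).
Solving: λ (I_D1 V_DS2 − I_D2 V_DS1) = I_D2 − I_D1, so λ = (1.5 − 1.17) / (1.17 × 6.89 − 1.5 × 2.37) = 0.33 / 4.51 = 0.0732 V⁻¹.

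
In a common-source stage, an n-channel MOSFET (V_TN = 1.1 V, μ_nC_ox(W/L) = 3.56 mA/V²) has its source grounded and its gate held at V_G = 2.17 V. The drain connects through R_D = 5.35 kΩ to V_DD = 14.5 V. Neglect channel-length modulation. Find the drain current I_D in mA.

I_D = 2.04 mA

V_GS = V_G = 2.17 V, so V_ov = 2.17 − 1.1 = 1.07 V.
Assume saturation: I_D = ½ k_n V_ov² = 0.5 × 3.56 × 1.07² = 2.04 mA, giving V_DS = V_DD − I_D R_D = 14.5 − 2.04 × 5.35 = 3.6 V.
V_DS = 3.6 V ≥ V_ov = 1.07 V, confirming saturation.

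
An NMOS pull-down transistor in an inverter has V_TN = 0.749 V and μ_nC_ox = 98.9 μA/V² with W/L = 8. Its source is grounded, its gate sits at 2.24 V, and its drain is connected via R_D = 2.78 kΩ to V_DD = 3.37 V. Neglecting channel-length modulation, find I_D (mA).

V_GS = V_G = 2.24 V, so V_ov = 2.24 − 0.749 = 1.49 V.
k_n = μ_nC_ox · (W/L) = 0.7912 mA/V².
Assume saturation: I_D = ½ k_n V_ov² = 0.5 × 0.7912 × 1.49² = 0.879 mA, giving V_DS = V_DD − I_D R_D = 3.37 − 0.879 × 2.78 = 0.925 V.
But 0.925 V < V_ov = 1.49 V, so the device is actually in triode.
In triode I_D = k_n[V_ov V_DS − ½ V_DS²] and I_D = (V_DD − V_DS)/R_D. Equating: 1.1 V_DS² − 4.28 V_DS + 3.37 = 0, giving V_DS = 1.1 V (the root below V_ov).
I_D = (3.37 − 1.1) / 2.78 = 0.818 mA.

I_D = 0.818 mA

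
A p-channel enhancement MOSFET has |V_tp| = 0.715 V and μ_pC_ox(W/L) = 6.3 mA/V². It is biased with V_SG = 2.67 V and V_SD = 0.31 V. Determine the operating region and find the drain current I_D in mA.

Triode; I_D = 3.52 mA

V_ov = V_SG − |V_tp| = 2.67 − 0.715 = 1.96 V.
Since V_SD = 0.31 V < V_ov = 1.96 V, the device is in the triode region.
I_D = k_p [V_ov · V_SD − ½ V_SD²] = 6.3 × [1.96 × 0.31 − 0.5 × 0.31²] = 3.52 mA.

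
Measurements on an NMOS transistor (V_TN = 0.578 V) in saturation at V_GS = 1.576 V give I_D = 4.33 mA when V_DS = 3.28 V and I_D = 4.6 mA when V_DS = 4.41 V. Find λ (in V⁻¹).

λ = 0.0674 V⁻¹

With V_GS fixed, I_D ∝ (1 + λ V_DS) in saturation, so I_D2/I_D1 = (1 + λ V_DS2)/(1 + λ V_DS1).
4.6/4.33 = 1.062 = (1 + 4.41 λ)/(1 + 3.28 λ).
Solving: λ (I_D1 V_DS2 − I_D2 V_DS1) = I_D2 − I_D1, so λ = (4.6 − 4.33) / (4.33 × 4.41 − 4.6 × 3.28) = 0.27 / 4.01 = 0.0674 V⁻¹.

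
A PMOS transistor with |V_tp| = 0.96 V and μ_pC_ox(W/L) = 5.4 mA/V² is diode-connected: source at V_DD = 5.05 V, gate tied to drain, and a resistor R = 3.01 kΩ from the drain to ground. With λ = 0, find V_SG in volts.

V_SG = 1.61 V

With gate tied to drain, V_SG = V_SD ≥ V_SG − |V_tp|, so the device is in saturation.
KCL at the drain: ½ k_p (V_SG − |V_tp|)² = (V_DD − V_SG)/R.
Let x = V_SG − 0.96. Then 8.13 x² + x − 4.09 = 0, giving x = 0.651 V (positive root), so V_SG = 1.61 V.
I_D = (V_DD − V_SG)/R = (5.05 − 1.61) / 3.01 = 1.14 mA.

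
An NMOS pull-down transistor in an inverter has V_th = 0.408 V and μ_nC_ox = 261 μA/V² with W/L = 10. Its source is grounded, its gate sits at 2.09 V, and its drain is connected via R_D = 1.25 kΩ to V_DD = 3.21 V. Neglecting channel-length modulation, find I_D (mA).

V_GS = V_G = 2.09 V, so V_ov = 2.09 − 0.408 = 1.68 V.
k_n = μ_nC_ox · (W/L) = 2.61 mA/V².
Assume saturation: I_D = ½ k_n V_ov² = 0.5 × 2.61 × 1.68² = 3.69 mA, giving V_DS = V_DD − I_D R_D = 3.21 − 3.69 × 1.25 = -1.41 V.
But -1.41 V < V_ov = 1.68 V, so the device is actually in triode.
In triode I_D = k_n[V_ov V_DS − ½ V_DS²] and I_D = (V_DD − V_DS)/R_D. Equating: 1.63 V_DS² − 6.488 V_DS + 3.21 = 0, giving V_DS = 0.579 V (the root below V_ov).
I_D = (3.21 − 0.579) / 1.25 = 2.1 mA.

I_D = 2.10 mA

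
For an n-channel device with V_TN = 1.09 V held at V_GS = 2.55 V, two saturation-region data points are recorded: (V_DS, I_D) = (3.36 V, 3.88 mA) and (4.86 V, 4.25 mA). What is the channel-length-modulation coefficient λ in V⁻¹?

With V_GS fixed, I_D ∝ (1 + λ V_DS) in saturation, so I_D2/I_D1 = (1 + λ V_DS2)/(1 + λ V_DS1).
4.25/3.88 = 1.095 = (1 + 4.86 λ)/(1 + 3.36 λ).
Solving: λ (I_D1 V_DS2 − I_D2 V_DS1) = I_D2 − I_D1, so λ = (4.25 − 3.88) / (3.88 × 4.86 − 4.25 × 3.36) = 0.37 / 4.58 = 0.0808 V⁻¹.

λ = 0.0808 V⁻¹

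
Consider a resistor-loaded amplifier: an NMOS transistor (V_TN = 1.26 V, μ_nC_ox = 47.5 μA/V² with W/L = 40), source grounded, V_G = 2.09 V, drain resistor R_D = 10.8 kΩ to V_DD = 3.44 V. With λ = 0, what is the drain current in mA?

V_GS = V_G = 2.09 V, so V_ov = 2.09 − 1.26 = 0.83 V.
k_n = μ_nC_ox · (W/L) = 1.9 mA/V².
Assume saturation: I_D = ½ k_n V_ov² = 0.5 × 1.9 × 0.83² = 0.654 mA, giving V_DS = V_DD − I_D R_D = 3.44 − 0.654 × 10.8 = -3.63 V.
But -3.63 V < V_ov = 0.83 V, so the device is actually in triode.
In triode I_D = k_n[V_ov V_DS − ½ V_DS²] and I_D = (V_DD − V_DS)/R_D. Equating: 10.3 V_DS² − 18.03 V_DS + 3.44 = 0, giving V_DS = 0.218 V (the root below V_ov).
I_D = (3.44 − 0.218) / 10.8 = 0.298 mA.

I_D = 0.298 mA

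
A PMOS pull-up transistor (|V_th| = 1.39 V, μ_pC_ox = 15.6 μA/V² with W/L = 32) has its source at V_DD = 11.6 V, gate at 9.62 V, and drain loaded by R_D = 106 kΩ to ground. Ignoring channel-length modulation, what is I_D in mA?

I_D = 0.0869 mA

V_SG = V_DD − V_G = 11.6 − 9.62 = 1.98 V, so V_ov = 1.98 − 1.39 = 0.59 V.
k_p = μ_pC_ox · (W/L) = 0.4992 mA/V².
Assume saturation: I_D = ½ k_p V_ov² = 0.5 × 0.4992 × 0.59² = 0.0869 mA, giving V_SD = V_DD − I_D R_D = 11.6 − 0.0869 × 106 = 2.39 V.
V_SD = 2.39 V ≥ V_ov = 0.59 V, confirming saturation.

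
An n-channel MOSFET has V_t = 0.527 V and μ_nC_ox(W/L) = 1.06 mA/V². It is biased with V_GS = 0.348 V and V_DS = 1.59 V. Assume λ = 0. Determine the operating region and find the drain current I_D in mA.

V_GS = 0.348 V < V_t = 0.527 V, so the transistor is in cutoff.

Cutoff; I_D = 0 mA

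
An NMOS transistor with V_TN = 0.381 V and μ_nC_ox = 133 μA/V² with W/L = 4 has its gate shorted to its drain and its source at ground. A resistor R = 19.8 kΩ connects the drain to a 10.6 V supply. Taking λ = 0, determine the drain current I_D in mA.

I_D = 0.450 mA

With gate tied to drain, V_GS = V_DS ≥ V_GS − V_TN, so the device is in saturation.
k_n = μ_nC_ox · (W/L) = 0.532 mA/V².
KCL at the drain: ½ k_n (V_GS − V_TN)² = (V_DD − V_GS)/R.
Let x = V_GS − 0.381. Then 5.27 x² + x − 10.22 = 0, giving x = 1.3 V (positive root), so V_GS = 1.68 V.
I_D = (V_DD − V_GS)/R = (10.6 − 1.68) / 19.8 = 0.45 mA.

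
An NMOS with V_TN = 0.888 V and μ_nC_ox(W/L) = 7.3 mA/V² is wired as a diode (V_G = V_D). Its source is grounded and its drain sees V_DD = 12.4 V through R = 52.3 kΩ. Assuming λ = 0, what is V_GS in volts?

With gate tied to drain, V_GS = V_DS ≥ V_GS − V_TN, so the device is in saturation.
KCL at the drain: ½ k_n (V_GS − V_TN)² = (V_DD − V_GS)/R.
Let x = V_GS − 0.888. Then 191 x² + x − 11.51 = 0, giving x = 0.243 V (positive root), so V_GS = 1.13 V.
I_D = (V_DD − V_GS)/R = (12.4 − 1.13) / 52.3 = 0.215 mA.

V_GS = 1.13 V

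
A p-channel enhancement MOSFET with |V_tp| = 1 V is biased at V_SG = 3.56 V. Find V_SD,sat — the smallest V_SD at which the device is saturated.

The boundary between triode and saturation is V_SD = V_SG − |V_tp| = V_ov.
V_ov = 3.56 − 1 = 2.56 V.

V_SD,sat = 2.56 V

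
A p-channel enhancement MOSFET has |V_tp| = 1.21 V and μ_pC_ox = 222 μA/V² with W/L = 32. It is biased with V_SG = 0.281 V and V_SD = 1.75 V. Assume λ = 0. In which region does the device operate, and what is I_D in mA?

V_SG = 0.281 V < |V_tp| = 1.21 V, so the transistor is in cutoff.

Cutoff; I_D = 0 mA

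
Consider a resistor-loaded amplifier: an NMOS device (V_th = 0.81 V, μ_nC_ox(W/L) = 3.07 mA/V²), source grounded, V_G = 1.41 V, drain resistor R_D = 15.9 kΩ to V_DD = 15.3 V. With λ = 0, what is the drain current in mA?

I_D = 0.553 mA

V_GS = V_G = 1.41 V, so V_ov = 1.41 − 0.81 = 0.6 V.
Assume saturation: I_D = ½ k_n V_ov² = 0.5 × 3.07 × 0.6² = 0.553 mA, giving V_DS = V_DD − I_D R_D = 15.3 − 0.553 × 15.9 = 6.51 V.
V_DS = 6.51 V ≥ V_ov = 0.6 V, confirming saturation.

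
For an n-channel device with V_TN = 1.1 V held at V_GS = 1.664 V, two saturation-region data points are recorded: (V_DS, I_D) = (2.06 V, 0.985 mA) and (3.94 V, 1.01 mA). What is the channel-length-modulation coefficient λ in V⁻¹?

With V_GS fixed, I_D ∝ (1 + λ V_DS) in saturation, so I_D2/I_D1 = (1 + λ V_DS2)/(1 + λ V_DS1).
1.01/0.985 = 1.025 = (1 + 3.94 λ)/(1 + 2.06 λ).
Solving: λ (I_D1 V_DS2 − I_D2 V_DS1) = I_D2 − I_D1, so λ = (1.01 − 0.985) / (0.985 × 3.94 − 1.01 × 2.06) = 0.025 / 1.8 = 0.0139 V⁻¹.

λ = 0.0139 V⁻¹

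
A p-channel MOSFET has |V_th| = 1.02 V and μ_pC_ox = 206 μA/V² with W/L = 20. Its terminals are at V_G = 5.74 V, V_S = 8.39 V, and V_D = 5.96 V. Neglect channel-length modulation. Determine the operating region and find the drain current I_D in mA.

V_SG = V_S − V_G = 8.39 − 5.74 = 2.65 V; V_SD = V_S − V_D = 8.39 − 5.96 = 2.43 V.
k_p = μ_pC_ox · (W/L) = 4.12 mA/V².
V_ov = V_SG − |V_th| = 2.65 − 1.02 = 1.63 V.
Since V_SD = 2.43 V ≥ V_ov = 1.63 V, the device is in saturation.
I_D = ½ k_p V_ov² = 0.5 × 4.12 × 1.63² = 5.47 mA.

Saturation; I_D = 5.47 mA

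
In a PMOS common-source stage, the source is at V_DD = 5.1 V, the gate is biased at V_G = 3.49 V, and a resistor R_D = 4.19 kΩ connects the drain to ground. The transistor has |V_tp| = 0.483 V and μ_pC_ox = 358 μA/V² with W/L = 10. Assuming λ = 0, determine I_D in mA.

I_D = 1.14 mA

V_SG = V_DD − V_G = 5.1 − 3.49 = 1.61 V, so V_ov = 1.61 − 0.483 = 1.13 V.
k_p = μ_pC_ox · (W/L) = 3.58 mA/V².
Assume saturation: I_D = ½ k_p V_ov² = 0.5 × 3.58 × 1.13² = 2.27 mA, giving V_SD = V_DD − I_D R_D = 5.1 − 2.27 × 4.19 = -4.43 V.
But -4.43 V < V_ov = 1.13 V, so the device is actually in triode.
In triode I_D = k_p[V_ov V_SD − ½ V_SD²] and I_D = (V_DD − V_SD)/R_D. Equating: 7.5 V_SD² − 17.91 V_SD + 5.1 = 0, giving V_SD = 0.331 V (the root below V_ov).
I_D = (5.1 − 0.331) / 4.19 = 1.14 mA.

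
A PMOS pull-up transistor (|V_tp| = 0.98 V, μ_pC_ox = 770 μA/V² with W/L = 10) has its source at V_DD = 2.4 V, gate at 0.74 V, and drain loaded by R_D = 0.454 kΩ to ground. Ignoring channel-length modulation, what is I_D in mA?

V_SG = V_DD − V_G = 2.4 − 0.74 = 1.66 V, so V_ov = 1.66 − 0.98 = 0.68 V.
k_p = μ_pC_ox · (W/L) = 7.7 mA/V².
Assume saturation: I_D = ½ k_p V_ov² = 0.5 × 7.7 × 0.68² = 1.78 mA, giving V_SD = V_DD − I_D R_D = 2.4 − 1.78 × 0.454 = 1.59 V.
V_SD = 1.59 V ≥ V_ov = 0.68 V, confirming saturation.

I_D = 1.78 mA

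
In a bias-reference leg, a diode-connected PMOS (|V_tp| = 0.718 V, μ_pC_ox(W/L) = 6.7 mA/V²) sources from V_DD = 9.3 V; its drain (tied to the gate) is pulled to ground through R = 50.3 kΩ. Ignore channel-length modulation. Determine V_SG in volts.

With gate tied to drain, V_SG = V_SD ≥ V_SG − |V_tp|, so the device is in saturation.
KCL at the drain: ½ k_p (V_SG − |V_tp|)² = (V_DD − V_SG)/R.
Let x = V_SG − 0.718. Then 169 x² + x − 8.582 = 0, giving x = 0.223 V (positive root), so V_SG = 0.941 V.
I_D = (V_DD − V_SG)/R = (9.3 − 0.941) / 50.3 = 0.166 mA.

V_SG = 0.941 V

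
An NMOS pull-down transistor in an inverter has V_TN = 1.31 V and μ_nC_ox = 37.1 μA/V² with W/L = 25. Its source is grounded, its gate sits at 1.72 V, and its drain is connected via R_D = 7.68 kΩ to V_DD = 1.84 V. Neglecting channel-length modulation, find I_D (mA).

V_GS = V_G = 1.72 V, so V_ov = 1.72 − 1.31 = 0.41 V.
k_n = μ_nC_ox · (W/L) = 0.9275 mA/V².
Assume saturation: I_D = ½ k_n V_ov² = 0.5 × 0.9275 × 0.41² = 0.078 mA, giving V_DS = V_DD − I_D R_D = 1.84 − 0.078 × 7.68 = 1.24 V.
V_DS = 1.24 V ≥ V_ov = 0.41 V, confirming saturation.

I_D = 0.0780 mA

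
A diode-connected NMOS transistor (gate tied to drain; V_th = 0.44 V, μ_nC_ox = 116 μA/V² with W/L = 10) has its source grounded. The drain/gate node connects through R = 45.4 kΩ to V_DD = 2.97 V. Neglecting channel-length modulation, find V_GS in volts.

With gate tied to drain, V_GS = V_DS ≥ V_GS − V_th, so the device is in saturation.
k_n = μ_nC_ox · (W/L) = 1.16 mA/V².
KCL at the drain: ½ k_n (V_GS − V_th)² = (V_DD − V_GS)/R.
Let x = V_GS − 0.44. Then 26.3 x² + x − 2.53 = 0, giving x = 0.292 V (positive root), so V_GS = 0.732 V.
I_D = (V_DD − V_GS)/R = (2.97 − 0.732) / 45.4 = 0.0493 mA.

V_GS = 0.732 V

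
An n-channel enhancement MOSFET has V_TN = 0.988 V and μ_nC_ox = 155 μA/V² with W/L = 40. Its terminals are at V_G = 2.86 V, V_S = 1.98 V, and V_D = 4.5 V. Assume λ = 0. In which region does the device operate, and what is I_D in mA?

V_GS = V_G − V_S = 2.86 − 1.98 = 0.88 V; V_DS = V_D − V_S = 4.5 − 1.98 = 2.52 V.
V_GS = 0.88 V < V_TN = 0.988 V, so the transistor is in cutoff.

Cutoff; I_D = 0 mA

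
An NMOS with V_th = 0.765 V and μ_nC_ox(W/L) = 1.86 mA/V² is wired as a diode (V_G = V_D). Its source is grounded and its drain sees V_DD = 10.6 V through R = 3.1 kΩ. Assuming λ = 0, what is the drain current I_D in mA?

I_D = 2.63 mA

With gate tied to drain, V_GS = V_DS ≥ V_GS − V_th, so the device is in saturation.
KCL at the drain: ½ k_n (V_GS − V_th)² = (V_DD − V_GS)/R.
Let x = V_GS − 0.765. Then 2.88 x² + x − 9.835 = 0, giving x = 1.68 V (positive root), so V_GS = 2.45 V.
I_D = (V_DD − V_GS)/R = (10.6 − 2.45) / 3.1 = 2.63 mA.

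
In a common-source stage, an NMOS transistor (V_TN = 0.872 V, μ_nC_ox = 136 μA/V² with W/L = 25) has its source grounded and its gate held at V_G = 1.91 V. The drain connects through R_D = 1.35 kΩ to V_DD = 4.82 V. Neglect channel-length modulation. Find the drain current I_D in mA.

I_D = 1.83 mA

V_GS = V_G = 1.91 V, so V_ov = 1.91 − 0.872 = 1.04 V.
k_n = μ_nC_ox · (W/L) = 3.4 mA/V².
Assume saturation: I_D = ½ k_n V_ov² = 0.5 × 3.4 × 1.04² = 1.83 mA, giving V_DS = V_DD − I_D R_D = 4.82 − 1.83 × 1.35 = 2.35 V.
V_DS = 2.35 V ≥ V_ov = 1.04 V, confirming saturation.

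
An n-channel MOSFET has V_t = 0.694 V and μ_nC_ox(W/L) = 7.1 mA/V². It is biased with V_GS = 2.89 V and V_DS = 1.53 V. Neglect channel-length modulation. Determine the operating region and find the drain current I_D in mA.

V_ov = V_GS − V_t = 2.89 − 0.694 = 2.2 V.
Since V_DS = 1.53 V < V_ov = 2.2 V, the device is in the triode region.
I_D = k_n [V_ov · V_DS − ½ V_DS²] = 7.1 × [2.2 × 1.53 − 0.5 × 1.53²] = 15.5 mA.

Triode; I_D = 15.5 mA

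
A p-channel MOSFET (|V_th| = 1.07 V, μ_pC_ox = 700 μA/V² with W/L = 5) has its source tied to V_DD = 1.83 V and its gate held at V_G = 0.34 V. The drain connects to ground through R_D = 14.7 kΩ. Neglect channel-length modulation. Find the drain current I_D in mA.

I_D = 0.118 mA

V_SG = V_DD − V_G = 1.83 − 0.34 = 1.49 V, so V_ov = 1.49 − 1.07 = 0.42 V.
k_p = μ_pC_ox · (W/L) = 3.5 mA/V².
Assume saturation: I_D = ½ k_p V_ov² = 0.5 × 3.5 × 0.42² = 0.309 mA, giving V_SD = V_DD − I_D R_D = 1.83 − 0.309 × 14.7 = -2.71 V.
But -2.71 V < V_ov = 0.42 V, so the device is actually in triode.
In triode I_D = k_p[V_ov V_SD − ½ V_SD²] and I_D = (V_DD − V_SD)/R_D. Equating: 25.7 V_SD² − 22.61 V_SD + 1.83 = 0, giving V_SD = 0.0902 V (the root below V_ov).
I_D = (1.83 − 0.0902) / 14.7 = 0.118 mA.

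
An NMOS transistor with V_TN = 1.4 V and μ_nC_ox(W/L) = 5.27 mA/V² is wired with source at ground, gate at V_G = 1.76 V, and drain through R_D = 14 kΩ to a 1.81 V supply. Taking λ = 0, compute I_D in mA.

I_D = 0.124 mA

V_GS = V_G = 1.76 V, so V_ov = 1.76 − 1.4 = 0.36 V.
Assume saturation: I_D = ½ k_n V_ov² = 0.5 × 5.27 × 0.36² = 0.341 mA, giving V_DS = V_DD − I_D R_D = 1.81 − 0.341 × 14 = -2.97 V.
But -2.97 V < V_ov = 0.36 V, so the device is actually in triode.
In triode I_D = k_n[V_ov V_DS − ½ V_DS²] and I_D = (V_DD − V_DS)/R_D. Equating: 36.9 V_DS² − 27.56 V_DS + 1.81 = 0, giving V_DS = 0.0728 V (the root below V_ov).
I_D = (1.81 − 0.0728) / 14 = 0.124 mA.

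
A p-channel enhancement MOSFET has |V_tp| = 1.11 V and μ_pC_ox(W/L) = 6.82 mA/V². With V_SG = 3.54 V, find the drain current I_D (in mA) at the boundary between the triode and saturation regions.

I_D = 20.1 mA

At the boundary V_SD = V_ov = V_SG − |V_tp| = 3.54 − 1.11 = 2.43 V.
I_D = ½ k_p V_ov² = 0.5 × 6.82 × 2.43² = 20.1 mA.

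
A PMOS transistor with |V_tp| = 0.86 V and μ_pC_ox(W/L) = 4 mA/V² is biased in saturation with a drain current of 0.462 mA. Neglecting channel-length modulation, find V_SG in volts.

V_SG = 1.34 V

In saturation I_D = ½ k_p (V_SG − |V_tp|)², so V_SG − |V_tp| = √(2 I_D / k_p) = √(2 × 0.462 / 4) = 0.481 V.
V_SG = 0.86 + 0.481 = 1.34 V.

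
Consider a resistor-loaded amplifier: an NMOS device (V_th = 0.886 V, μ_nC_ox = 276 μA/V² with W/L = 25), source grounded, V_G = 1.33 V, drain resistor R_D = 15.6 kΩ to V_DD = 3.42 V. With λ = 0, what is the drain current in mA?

V_GS = V_G = 1.33 V, so V_ov = 1.33 − 0.886 = 0.444 V.
k_n = μ_nC_ox · (W/L) = 6.9 mA/V².
Assume saturation: I_D = ½ k_n V_ov² = 0.5 × 6.9 × 0.444² = 0.68 mA, giving V_DS = V_DD − I_D R_D = 3.42 − 0.68 × 15.6 = -7.19 V.
But -7.19 V < V_ov = 0.444 V, so the device is actually in triode.
In triode I_D = k_n[V_ov V_DS − ½ V_DS²] and I_D = (V_DD − V_DS)/R_D. Equating: 53.8 V_DS² − 48.79 V_DS + 3.42 = 0, giving V_DS = 0.0766 V (the root below V_ov).
I_D = (3.42 − 0.0766) / 15.6 = 0.214 mA.

I_D = 0.214 mA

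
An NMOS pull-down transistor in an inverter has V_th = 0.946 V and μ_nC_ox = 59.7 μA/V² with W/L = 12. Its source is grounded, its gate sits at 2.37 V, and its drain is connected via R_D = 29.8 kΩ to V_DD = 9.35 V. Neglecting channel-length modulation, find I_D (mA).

I_D = 0.302 mA

V_GS = V_G = 2.37 V, so V_ov = 2.37 − 0.946 = 1.42 V.
k_n = μ_nC_ox · (W/L) = 0.7164 mA/V².
Assume saturation: I_D = ½ k_n V_ov² = 0.5 × 0.7164 × 1.42² = 0.726 mA, giving V_DS = V_DD − I_D R_D = 9.35 − 0.726 × 29.8 = -12.3 V.
But -12.3 V < V_ov = 1.42 V, so the device is actually in triode.
In triode I_D = k_n[V_ov V_DS − ½ V_DS²] and I_D = (V_DD − V_DS)/R_D. Equating: 10.7 V_DS² − 31.4 V_DS + 9.35 = 0, giving V_DS = 0.336 V (the root below V_ov).
I_D = (9.35 − 0.336) / 29.8 = 0.302 mA.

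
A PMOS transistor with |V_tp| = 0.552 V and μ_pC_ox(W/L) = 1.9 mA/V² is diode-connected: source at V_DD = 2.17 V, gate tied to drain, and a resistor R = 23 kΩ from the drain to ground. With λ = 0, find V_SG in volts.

With gate tied to drain, V_SG = V_SD ≥ V_SG − |V_tp|, so the device is in saturation.
KCL at the drain: ½ k_p (V_SG − |V_tp|)² = (V_DD − V_SG)/R.
Let x = V_SG − 0.552. Then 21.8 x² + x − 1.618 = 0, giving x = 0.25 V (positive root), so V_SG = 0.802 V.
I_D = (V_DD − V_SG)/R = (2.17 − 0.802) / 23 = 0.0595 mA.

V_SG = 0.802 V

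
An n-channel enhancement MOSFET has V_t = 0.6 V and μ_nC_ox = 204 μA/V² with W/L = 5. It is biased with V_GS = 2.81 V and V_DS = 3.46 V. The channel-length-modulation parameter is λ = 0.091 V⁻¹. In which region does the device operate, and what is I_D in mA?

k_n = μ_nC_ox · (W/L) = 1.02 mA/V².
V_ov = V_GS − V_t = 2.81 − 0.6 = 2.21 V.
Since V_DS = 3.46 V ≥ V_ov = 2.21 V, the device is in saturation.
I_D = ½ k_n V_ov² (1 + λ V_DS) = 0.5 × 1.02 × 2.21² × (1 + 0.091 × 3.46) = 3.28 mA.

Saturation; I_D = 3.28 mA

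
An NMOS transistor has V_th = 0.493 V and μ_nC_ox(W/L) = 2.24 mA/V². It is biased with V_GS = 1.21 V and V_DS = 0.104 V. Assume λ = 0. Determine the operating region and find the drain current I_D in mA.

Triode; I_D = 0.155 mA

V_ov = V_GS − V_th = 1.21 − 0.493 = 0.717 V.
Since V_DS = 0.104 V < V_ov = 0.717 V, the device is in the triode region.
I_D = k_n [V_ov · V_DS − ½ V_DS²] = 2.24 × [0.717 × 0.104 − 0.5 × 0.104²] = 0.155 mA.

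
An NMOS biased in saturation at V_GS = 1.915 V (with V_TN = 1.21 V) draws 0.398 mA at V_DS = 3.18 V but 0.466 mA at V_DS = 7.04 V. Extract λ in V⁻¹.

With V_GS fixed, I_D ∝ (1 + λ V_DS) in saturation, so I_D2/I_D1 = (1 + λ V_DS2)/(1 + λ V_DS1).
0.466/0.398 = 1.171 = (1 + 7.04 λ)/(1 + 3.18 λ).
Solving: λ (I_D1 V_DS2 − I_D2 V_DS1) = I_D2 − I_D1, so λ = (0.466 − 0.398) / (0.398 × 7.04 − 0.466 × 3.18) = 0.068 / 1.32 = 0.0515 V⁻¹.

λ = 0.0515 V⁻¹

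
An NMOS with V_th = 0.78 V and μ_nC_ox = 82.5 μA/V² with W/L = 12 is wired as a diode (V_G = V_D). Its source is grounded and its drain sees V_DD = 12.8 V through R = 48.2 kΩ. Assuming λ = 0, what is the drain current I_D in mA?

I_D = 0.235 mA

With gate tied to drain, V_GS = V_DS ≥ V_GS − V_th, so the device is in saturation.
k_n = μ_nC_ox · (W/L) = 0.99 mA/V².
KCL at the drain: ½ k_n (V_GS − V_th)² = (V_DD − V_GS)/R.
Let x = V_GS − 0.78. Then 23.9 x² + x − 12.02 = 0, giving x = 0.689 V (positive root), so V_GS = 1.47 V.
I_D = (V_DD − V_GS)/R = (12.8 − 1.47) / 48.2 = 0.235 mA.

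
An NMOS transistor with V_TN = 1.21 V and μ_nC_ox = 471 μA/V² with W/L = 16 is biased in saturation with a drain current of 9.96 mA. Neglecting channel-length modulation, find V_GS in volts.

k_n = μ_nC_ox · (W/L) = 7.536 mA/V².
In saturation I_D = ½ k_n (V_GS − V_TN)², so V_GS − V_TN = √(2 I_D / k_n) = √(2 × 9.96 / 7.536) = 1.63 V.
V_GS = 1.21 + 1.63 = 2.84 V.

V_GS = 2.84 V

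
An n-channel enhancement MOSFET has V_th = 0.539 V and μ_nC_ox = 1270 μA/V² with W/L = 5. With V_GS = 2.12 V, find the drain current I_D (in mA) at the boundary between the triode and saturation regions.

At the boundary V_DS = V_ov = V_GS − V_th = 2.12 − 0.539 = 1.58 V.
k_n = μ_nC_ox · (W/L) = 6.35 mA/V².
I_D = ½ k_n V_ov² = 0.5 × 6.35 × 1.58² = 7.94 mA.

I_D = 7.94 mA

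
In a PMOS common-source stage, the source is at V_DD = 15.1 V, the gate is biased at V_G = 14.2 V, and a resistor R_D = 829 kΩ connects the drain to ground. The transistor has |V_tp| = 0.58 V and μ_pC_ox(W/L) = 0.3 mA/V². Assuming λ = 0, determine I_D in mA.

I_D = 0.0154 mA

V_SG = V_DD − V_G = 15.1 − 14.2 = 0.9 V, so V_ov = 0.9 − 0.58 = 0.32 V.
Assume saturation: I_D = ½ k_p V_ov² = 0.5 × 0.3 × 0.32² = 0.0154 mA, giving V_SD = V_DD − I_D R_D = 15.1 − 0.0154 × 829 = 2.37 V.
V_SD = 2.37 V ≥ V_ov = 0.32 V, confirming saturation.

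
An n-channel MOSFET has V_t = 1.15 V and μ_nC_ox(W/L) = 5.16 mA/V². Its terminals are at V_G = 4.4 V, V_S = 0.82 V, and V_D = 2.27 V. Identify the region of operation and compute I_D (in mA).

Triode; I_D = 12.8 mA

V_GS = V_G − V_S = 4.4 − 0.82 = 3.58 V; V_DS = V_D − V_S = 2.27 − 0.82 = 1.45 V.
V_ov = V_GS − V_t = 3.58 − 1.15 = 2.43 V.
Since V_DS = 1.45 V < V_ov = 2.43 V, the device is in the triode region.
I_D = k_n [V_ov · V_DS − ½ V_DS²] = 5.16 × [2.43 × 1.45 − 0.5 × 1.45²] = 12.8 mA.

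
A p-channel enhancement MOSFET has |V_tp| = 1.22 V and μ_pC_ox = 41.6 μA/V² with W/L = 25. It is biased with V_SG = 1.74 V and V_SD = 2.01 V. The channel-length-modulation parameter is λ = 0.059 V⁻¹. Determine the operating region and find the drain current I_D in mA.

k_p = μ_pC_ox · (W/L) = 1.04 mA/V².
V_ov = V_SG − |V_tp| = 1.74 − 1.22 = 0.52 V.
Since V_SD = 2.01 V ≥ V_ov = 0.52 V, the device is in saturation.
I_D = ½ k_p V_ov² (1 + λ V_SD) = 0.5 × 1.04 × 0.52² × (1 + 0.059 × 2.01) = 0.157 mA.

Saturation; I_D = 0.157 mA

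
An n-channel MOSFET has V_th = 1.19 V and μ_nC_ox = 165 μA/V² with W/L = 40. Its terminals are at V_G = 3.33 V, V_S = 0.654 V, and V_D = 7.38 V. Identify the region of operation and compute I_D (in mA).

V_GS = V_G − V_S = 3.33 − 0.654 = 2.68 V; V_DS = V_D − V_S = 7.38 − 0.654 = 6.73 V.
k_n = μ_nC_ox · (W/L) = 6.6 mA/V².
V_ov = V_GS − V_th = 2.68 − 1.19 = 1.49 V.
Since V_DS = 6.73 V ≥ V_ov = 1.49 V, the device is in saturation.
I_D = ½ k_n V_ov² = 0.5 × 6.6 × 1.49² = 7.29 mA.

Saturation; I_D = 7.29 mA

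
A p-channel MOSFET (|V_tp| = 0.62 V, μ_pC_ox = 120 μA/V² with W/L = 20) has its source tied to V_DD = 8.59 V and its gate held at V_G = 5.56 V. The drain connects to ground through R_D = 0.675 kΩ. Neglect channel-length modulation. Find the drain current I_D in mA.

I_D = 6.97 mA

V_SG = V_DD − V_G = 8.59 − 5.56 = 3.03 V, so V_ov = 3.03 − 0.62 = 2.41 V.
k_p = μ_pC_ox · (W/L) = 2.4 mA/V².
Assume saturation: I_D = ½ k_p V_ov² = 0.5 × 2.4 × 2.41² = 6.97 mA, giving V_SD = V_DD − I_D R_D = 8.59 − 6.97 × 0.675 = 3.89 V.
V_SD = 3.89 V ≥ V_ov = 2.41 V, confirming saturation.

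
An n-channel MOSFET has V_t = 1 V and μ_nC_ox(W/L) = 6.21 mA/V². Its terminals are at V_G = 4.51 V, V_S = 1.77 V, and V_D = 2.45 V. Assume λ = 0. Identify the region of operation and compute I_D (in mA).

V_GS = V_G − V_S = 4.51 − 1.77 = 2.74 V; V_DS = V_D − V_S = 2.45 − 1.77 = 0.68 V.
V_ov = V_GS − V_t = 2.74 − 1 = 1.74 V.
Since V_DS = 0.68 V < V_ov = 1.74 V, the device is in the triode region.
I_D = k_n [V_ov · V_DS − ½ V_DS²] = 6.21 × [1.74 × 0.68 − 0.5 × 0.68²] = 5.91 mA.

Triode; I_D = 5.91 mA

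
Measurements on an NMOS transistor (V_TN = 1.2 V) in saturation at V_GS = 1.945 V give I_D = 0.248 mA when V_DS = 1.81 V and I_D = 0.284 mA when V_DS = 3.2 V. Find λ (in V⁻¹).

λ = 0.129 V⁻¹

With V_GS fixed, I_D ∝ (1 + λ V_DS) in saturation, so I_D2/I_D1 = (1 + λ V_DS2)/(1 + λ V_DS1).
0.284/0.248 = 1.145 = (1 + 3.2 λ)/(1 + 1.81 λ).
Solving: λ (I_D1 V_DS2 − I_D2 V_DS1) = I_D2 − I_D1, so λ = (0.284 − 0.248) / (0.248 × 3.2 − 0.284 × 1.81) = 0.036 / 0.28 = 0.129 V⁻¹.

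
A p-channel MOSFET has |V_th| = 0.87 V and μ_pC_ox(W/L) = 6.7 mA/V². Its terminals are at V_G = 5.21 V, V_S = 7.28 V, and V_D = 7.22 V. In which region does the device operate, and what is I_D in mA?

Triode; I_D = 0.470 mA

V_SG = V_S − V_G = 7.28 − 5.21 = 2.07 V; V_SD = V_S − V_D = 7.28 − 7.22 = 0.06 V.
V_ov = V_SG − |V_th| = 2.07 − 0.87 = 1.2 V.
Since V_SD = 0.06 V < V_ov = 1.2 V, the device is in the triode region.
I_D = k_p [V_ov · V_SD − ½ V_SD²] = 6.7 × [1.2 × 0.06 − 0.5 × 0.06²] = 0.47 mA.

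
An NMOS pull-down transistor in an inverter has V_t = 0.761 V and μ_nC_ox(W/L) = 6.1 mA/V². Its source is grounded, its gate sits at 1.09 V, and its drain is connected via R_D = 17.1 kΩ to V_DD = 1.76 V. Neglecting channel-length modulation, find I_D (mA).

V_GS = V_G = 1.09 V, so V_ov = 1.09 − 0.761 = 0.329 V.
Assume saturation: I_D = ½ k_n V_ov² = 0.5 × 6.1 × 0.329² = 0.33 mA, giving V_DS = V_DD − I_D R_D = 1.76 − 0.33 × 17.1 = -3.89 V.
But -3.89 V < V_ov = 0.329 V, so the device is actually in triode.
In triode I_D = k_n[V_ov V_DS − ½ V_DS²] and I_D = (V_DD − V_DS)/R_D. Equating: 52.2 V_DS² − 35.32 V_DS + 1.76 = 0, giving V_DS = 0.0542 V (the root below V_ov).
I_D = (1.76 − 0.0542) / 17.1 = 0.0998 mA.

I_D = 0.0998 mA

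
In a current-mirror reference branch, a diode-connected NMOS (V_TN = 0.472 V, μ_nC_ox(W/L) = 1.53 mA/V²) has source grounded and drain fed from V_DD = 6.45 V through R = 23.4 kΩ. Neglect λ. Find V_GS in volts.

V_GS = 1.02 V

With gate tied to drain, V_GS = V_DS ≥ V_GS − V_TN, so the device is in saturation.
KCL at the drain: ½ k_n (V_GS − V_TN)² = (V_DD − V_GS)/R.
Let x = V_GS − 0.472. Then 17.9 x² + x − 5.978 = 0, giving x = 0.551 V (positive root), so V_GS = 1.02 V.
I_D = (V_DD − V_GS)/R = (6.45 − 1.02) / 23.4 = 0.232 mA.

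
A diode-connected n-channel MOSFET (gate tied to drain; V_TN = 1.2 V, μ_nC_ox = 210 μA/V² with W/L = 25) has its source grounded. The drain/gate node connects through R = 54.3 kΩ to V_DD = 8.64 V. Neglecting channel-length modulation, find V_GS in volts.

V_GS = 1.42 V

With gate tied to drain, V_GS = V_DS ≥ V_GS − V_TN, so the device is in saturation.
k_n = μ_nC_ox · (W/L) = 5.25 mA/V².
KCL at the drain: ½ k_n (V_GS − V_TN)² = (V_DD − V_GS)/R.
Let x = V_GS − 1.2. Then 143 x² + x − 7.44 = 0, giving x = 0.225 V (positive root), so V_GS = 1.42 V.
I_D = (V_DD − V_GS)/R = (8.64 − 1.42) / 54.3 = 0.133 mA.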